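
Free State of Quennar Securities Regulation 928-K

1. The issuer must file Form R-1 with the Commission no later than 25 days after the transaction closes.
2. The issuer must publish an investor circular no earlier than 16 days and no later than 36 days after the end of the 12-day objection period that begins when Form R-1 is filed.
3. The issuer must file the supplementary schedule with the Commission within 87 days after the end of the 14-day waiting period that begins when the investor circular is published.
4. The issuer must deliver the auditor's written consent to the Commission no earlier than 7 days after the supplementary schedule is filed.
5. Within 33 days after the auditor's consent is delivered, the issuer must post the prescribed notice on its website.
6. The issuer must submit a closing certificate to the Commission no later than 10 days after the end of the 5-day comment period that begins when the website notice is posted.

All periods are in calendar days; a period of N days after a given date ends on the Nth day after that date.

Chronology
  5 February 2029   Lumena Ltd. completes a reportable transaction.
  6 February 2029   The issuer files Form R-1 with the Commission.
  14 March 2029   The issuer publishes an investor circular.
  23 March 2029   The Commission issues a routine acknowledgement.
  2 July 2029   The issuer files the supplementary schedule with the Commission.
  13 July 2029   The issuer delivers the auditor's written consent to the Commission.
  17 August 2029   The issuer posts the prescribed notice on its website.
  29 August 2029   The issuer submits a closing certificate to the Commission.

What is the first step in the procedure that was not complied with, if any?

Step 1 — counting 25 days from 5 February 2029 (when the transaction closes) gives a deadline of 2 March 2029; completed 6 February 2029, before the deadline.
Step 2 — 16 and 36 days from 18 February 2029 (end of the 12-day objection period, which began when Form R-1 is filed on 6 February 2029) are 6 March 2029 and 26 March 2029 respectively; done 14 March 2029, which is between those dates.
Step 3 — counting 87 days from 28 March 2029 (end of the 14-day waiting period, which began when the investor circular is published on 14 March 2029) gives a deadline of 23 June 2029; done 2 July 2029 — 9 days late.
That is the first point of non-compliance.

Step 3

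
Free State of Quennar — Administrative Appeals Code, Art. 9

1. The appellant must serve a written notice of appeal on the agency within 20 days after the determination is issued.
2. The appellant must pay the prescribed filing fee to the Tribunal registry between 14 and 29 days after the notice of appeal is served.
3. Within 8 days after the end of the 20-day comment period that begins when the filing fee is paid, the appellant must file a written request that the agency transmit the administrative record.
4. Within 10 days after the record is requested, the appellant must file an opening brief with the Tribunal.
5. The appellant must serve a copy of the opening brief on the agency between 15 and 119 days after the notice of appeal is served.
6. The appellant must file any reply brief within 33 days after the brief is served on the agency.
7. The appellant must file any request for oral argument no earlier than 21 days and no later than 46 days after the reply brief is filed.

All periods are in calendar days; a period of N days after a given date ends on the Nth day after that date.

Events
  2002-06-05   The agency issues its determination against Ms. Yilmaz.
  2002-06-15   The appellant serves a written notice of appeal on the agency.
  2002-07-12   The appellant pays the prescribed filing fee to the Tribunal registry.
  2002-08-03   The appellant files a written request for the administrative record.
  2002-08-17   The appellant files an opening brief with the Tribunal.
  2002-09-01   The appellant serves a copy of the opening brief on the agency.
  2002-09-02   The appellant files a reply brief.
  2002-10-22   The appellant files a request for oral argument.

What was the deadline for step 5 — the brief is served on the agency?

Step 5 runs from 2002-06-15, when the notice of appeal is served. The window is 15–119 days after 2002-06-15; it closes on 2002-10-12.

2002-10-12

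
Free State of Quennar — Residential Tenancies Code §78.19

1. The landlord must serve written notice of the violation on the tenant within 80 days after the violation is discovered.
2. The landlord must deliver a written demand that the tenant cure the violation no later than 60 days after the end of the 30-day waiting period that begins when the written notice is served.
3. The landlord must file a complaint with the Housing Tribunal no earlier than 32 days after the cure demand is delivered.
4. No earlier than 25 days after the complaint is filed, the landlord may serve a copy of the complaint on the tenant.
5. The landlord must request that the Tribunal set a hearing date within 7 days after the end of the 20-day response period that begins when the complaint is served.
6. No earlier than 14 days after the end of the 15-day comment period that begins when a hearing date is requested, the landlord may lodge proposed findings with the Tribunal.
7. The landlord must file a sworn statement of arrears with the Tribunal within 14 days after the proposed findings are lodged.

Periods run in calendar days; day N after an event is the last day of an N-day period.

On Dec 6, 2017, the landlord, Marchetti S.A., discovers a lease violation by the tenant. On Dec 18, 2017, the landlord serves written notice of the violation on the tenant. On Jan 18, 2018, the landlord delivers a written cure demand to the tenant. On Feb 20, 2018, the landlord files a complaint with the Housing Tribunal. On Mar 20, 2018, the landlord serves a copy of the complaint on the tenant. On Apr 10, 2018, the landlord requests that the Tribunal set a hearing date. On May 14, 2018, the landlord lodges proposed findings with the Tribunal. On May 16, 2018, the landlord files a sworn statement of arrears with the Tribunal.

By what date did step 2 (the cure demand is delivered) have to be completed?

Mar 18, 2018

The written notice is served on Dec 18, 2017; the 30-day waiting period therefore ends Jan 17, 2018, and step 2 runs from that date. 60 days after Jan 17, 2018 is Mar 18, 2018.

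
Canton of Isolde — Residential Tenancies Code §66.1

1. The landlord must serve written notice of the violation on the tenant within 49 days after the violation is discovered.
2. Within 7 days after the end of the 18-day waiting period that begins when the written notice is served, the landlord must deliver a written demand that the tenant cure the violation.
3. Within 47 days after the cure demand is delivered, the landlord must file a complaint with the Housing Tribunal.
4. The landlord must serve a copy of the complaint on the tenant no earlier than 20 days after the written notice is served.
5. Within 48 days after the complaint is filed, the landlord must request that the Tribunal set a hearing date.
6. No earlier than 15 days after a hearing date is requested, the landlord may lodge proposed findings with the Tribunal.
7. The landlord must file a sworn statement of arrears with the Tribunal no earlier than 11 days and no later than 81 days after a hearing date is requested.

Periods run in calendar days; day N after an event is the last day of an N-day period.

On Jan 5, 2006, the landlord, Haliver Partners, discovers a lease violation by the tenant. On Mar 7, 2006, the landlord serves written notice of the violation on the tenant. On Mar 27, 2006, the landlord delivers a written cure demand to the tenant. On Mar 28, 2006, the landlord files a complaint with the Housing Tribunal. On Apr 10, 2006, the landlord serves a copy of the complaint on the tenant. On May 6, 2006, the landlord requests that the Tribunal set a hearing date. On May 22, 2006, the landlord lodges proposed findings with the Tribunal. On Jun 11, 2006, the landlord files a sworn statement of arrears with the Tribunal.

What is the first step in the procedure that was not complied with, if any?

(1) due by Jan 5, 2006 + 49 days = Feb 23, 2006; done Mar 7, 2006 — 12 days late.

Step 1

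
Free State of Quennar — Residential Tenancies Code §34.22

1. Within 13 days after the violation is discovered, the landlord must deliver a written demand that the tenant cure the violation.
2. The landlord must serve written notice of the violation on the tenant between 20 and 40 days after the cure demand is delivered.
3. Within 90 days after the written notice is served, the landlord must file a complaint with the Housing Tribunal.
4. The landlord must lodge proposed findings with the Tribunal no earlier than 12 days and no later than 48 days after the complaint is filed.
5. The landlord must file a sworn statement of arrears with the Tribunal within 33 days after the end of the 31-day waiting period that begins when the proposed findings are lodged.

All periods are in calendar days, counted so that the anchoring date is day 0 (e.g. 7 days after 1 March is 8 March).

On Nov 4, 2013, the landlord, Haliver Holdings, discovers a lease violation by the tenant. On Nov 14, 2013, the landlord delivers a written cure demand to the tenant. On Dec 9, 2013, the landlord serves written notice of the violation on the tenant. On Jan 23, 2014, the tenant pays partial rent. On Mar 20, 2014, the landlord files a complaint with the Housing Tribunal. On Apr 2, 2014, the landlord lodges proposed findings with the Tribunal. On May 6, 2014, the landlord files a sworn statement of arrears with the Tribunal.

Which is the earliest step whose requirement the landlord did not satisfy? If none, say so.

(1) due by Nov 4, 2013 + 13 days = Nov 17, 2013; Nov 14, 2013 is within that limit.
(2) the permitted window runs from Nov 14, 2013 + 20 = Dec 4, 2013 to Nov 14, 2013 + 40 = Dec 24, 2013; done Dec 9, 2013 — within the window.
(3) due by Dec 9, 2013 + 90 days = Mar 9, 2014; not done until Mar 20, 2014, 11 days after the deadline.

Step 3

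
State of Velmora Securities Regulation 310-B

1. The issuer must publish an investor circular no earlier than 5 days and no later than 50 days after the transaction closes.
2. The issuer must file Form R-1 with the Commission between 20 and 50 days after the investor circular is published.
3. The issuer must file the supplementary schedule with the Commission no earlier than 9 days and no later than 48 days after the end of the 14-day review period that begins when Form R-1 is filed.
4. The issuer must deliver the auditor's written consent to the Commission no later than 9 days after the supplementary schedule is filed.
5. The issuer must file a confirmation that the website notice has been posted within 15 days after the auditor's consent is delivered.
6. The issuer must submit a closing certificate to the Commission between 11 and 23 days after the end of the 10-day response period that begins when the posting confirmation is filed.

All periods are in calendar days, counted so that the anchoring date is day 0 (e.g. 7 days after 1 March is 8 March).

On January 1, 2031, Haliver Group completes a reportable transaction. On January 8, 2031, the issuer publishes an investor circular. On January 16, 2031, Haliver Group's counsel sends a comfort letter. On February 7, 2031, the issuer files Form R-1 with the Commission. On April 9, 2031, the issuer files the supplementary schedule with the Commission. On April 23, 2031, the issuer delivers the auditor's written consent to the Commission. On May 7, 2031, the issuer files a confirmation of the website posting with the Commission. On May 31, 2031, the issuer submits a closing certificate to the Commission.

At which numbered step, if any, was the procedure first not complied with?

Step 4

(1) the permitted window runs from January 1, 2031 + 5 = January 6, 2031 to January 1, 2031 + 50 = February 20, 2031; done January 8, 2031 — within the window.
(2) the permitted window runs from January 8, 2031 + 20 = January 28, 2031 to January 8, 2031 + 50 = February 27, 2031; done February 7, 2031, which is between those dates.
(3) the permitted window runs from February 21, 2031 + 9 = March 2, 2031 to February 21, 2031 + 48 = April 10, 2031; done April 9, 2031 — within the window.
(4) due by April 9, 2031 + 9 days = April 18, 2031; not done until April 23, 2031, 5 days after the deadline.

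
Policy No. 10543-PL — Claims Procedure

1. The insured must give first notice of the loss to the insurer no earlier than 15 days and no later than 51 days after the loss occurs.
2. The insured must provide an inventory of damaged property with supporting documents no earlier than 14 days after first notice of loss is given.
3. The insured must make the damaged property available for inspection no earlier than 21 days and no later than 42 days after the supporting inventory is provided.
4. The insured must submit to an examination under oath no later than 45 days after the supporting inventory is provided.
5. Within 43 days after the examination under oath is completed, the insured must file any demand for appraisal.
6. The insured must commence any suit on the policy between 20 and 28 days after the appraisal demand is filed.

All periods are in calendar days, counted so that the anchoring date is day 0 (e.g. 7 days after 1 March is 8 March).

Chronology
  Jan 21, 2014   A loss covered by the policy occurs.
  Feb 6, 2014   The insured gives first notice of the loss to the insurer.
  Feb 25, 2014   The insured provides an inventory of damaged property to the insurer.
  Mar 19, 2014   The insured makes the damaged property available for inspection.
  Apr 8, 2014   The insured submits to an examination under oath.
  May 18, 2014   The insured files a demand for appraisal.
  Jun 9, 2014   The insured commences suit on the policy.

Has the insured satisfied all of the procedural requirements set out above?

Step 1 — 15 and 51 days from Jan 21, 2014 (when the loss occurs) are Feb 5, 2014 and Mar 13, 2014 respectively; done Feb 6, 2014 — within the window.
Step 2 — must wait 14 days from Feb 6, 2014 (when first notice of loss is given), so not before Feb 20, 2014; Feb 25, 2014 is on or after that date.
Step 3 — 21 and 42 days from Feb 25, 2014 (when the supporting inventory is provided) are Mar 18, 2014 and Apr 8, 2014 respectively; Mar 19, 2014 falls inside that range.
Step 4 — counting 45 days from Feb 25, 2014 (when the supporting inventory is provided) gives a deadline of Apr 11, 2014; done Apr 8, 2014 — timely.
Step 5 — counting 43 days from Apr 8, 2014 (when the examination under oath is completed) gives a deadline of May 21, 2014; done May 18, 2014 — timely.
Step 6 — 20 and 28 days from May 18, 2014 (when the appraisal demand is filed) are Jun 7, 2014 and Jun 15, 2014 respectively; done Jun 9, 2014, which is between those dates.

Yes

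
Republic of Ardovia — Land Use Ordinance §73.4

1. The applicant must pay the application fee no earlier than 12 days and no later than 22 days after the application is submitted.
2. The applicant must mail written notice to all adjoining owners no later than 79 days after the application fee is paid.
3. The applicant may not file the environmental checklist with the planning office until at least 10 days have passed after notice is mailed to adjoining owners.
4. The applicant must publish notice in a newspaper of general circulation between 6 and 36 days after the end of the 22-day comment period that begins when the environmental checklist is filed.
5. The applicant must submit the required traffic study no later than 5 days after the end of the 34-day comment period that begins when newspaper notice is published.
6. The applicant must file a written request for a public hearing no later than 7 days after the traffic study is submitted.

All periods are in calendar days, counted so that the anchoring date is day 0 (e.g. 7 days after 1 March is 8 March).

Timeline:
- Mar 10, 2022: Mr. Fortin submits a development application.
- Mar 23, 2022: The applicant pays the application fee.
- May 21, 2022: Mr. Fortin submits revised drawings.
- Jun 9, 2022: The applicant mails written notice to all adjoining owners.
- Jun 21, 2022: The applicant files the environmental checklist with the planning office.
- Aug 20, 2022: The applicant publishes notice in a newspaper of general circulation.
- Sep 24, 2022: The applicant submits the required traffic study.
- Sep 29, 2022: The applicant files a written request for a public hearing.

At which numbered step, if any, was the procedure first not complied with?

Step 4

(1) the permitted window runs from Mar 10, 2022 + 12 = Mar 22, 2022 to Mar 10, 2022 + 22 = Apr 1, 2022; done Mar 23, 2022 — within the window.
(2) due by Mar 23, 2022 + 79 days = Jun 10, 2022; completed Jun 9, 2022, before the deadline.
(3) permitted from Jun 9, 2022 + 10 days = Jun 19, 2022 onward; Jun 21, 2022 is on or after that date.
(4) the permitted window runs from Jul 13, 2022 + 6 = Jul 19, 2022 to Jul 13, 2022 + 36 = Aug 18, 2022; done Aug 20, 2022 — 2 days after the window closed.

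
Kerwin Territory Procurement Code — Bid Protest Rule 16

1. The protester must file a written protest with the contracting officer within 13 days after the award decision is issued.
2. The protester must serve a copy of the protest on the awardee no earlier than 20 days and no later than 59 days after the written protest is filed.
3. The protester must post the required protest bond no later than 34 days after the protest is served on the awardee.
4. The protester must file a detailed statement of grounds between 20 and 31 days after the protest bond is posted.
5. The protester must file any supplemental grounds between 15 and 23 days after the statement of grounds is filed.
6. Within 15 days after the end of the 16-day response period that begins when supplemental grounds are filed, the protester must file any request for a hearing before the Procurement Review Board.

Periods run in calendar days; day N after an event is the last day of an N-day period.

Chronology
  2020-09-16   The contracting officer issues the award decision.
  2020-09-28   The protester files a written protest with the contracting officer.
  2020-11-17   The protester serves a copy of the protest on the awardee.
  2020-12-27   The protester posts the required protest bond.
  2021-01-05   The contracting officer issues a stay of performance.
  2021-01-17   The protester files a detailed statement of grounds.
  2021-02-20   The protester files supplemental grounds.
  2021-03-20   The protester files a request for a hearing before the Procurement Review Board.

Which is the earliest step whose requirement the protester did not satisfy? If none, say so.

Step 1: 13 days after 2020-09-16 (when the award decision is issued) is 2020-09-29; done 2020-09-28 — timely.
Step 2: the window is 20–59 days after 2020-09-28 (when the written protest is filed), so 2020-10-18 through 2020-11-26; done 2020-11-17, which is between those dates.
Step 3: 34 days after 2020-11-17 (when the protest is served on the awardee) is 2020-12-21; not done until 2020-12-27, 6 days after the deadline.

Step 3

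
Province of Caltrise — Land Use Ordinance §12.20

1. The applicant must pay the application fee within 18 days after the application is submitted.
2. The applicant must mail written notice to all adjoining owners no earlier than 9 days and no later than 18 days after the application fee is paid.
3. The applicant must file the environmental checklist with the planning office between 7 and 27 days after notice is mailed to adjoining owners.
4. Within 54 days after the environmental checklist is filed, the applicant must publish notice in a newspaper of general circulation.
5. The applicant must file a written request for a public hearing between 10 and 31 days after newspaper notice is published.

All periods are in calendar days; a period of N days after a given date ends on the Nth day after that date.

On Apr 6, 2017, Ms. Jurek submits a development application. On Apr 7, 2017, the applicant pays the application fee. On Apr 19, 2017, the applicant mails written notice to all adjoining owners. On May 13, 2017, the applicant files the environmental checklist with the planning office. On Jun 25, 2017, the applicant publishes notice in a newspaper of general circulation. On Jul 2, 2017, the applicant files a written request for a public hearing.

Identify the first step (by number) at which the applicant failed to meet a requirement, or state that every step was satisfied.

Step 1 — counting 18 days from Apr 6, 2017 (when the application is submitted) gives a deadline of Apr 24, 2017; Apr 7, 2017 is within that limit.
Step 2 — 9 and 18 days from Apr 7, 2017 (when the application fee is paid) are Apr 16, 2017 and Apr 25, 2017 respectively; done Apr 19, 2017, which is between those dates.
Step 3 — 7 and 27 days from Apr 19, 2017 (when notice is mailed to adjoining owners) are Apr 26, 2017 and May 16, 2017 respectively; done May 13, 2017, which is between those dates.
Step 4 — counting 54 days from May 13, 2017 (when the environmental checklist is filed) gives a deadline of Jul 6, 2017; done Jun 25, 2017 — timely.
Step 5 — 10 and 31 days from Jun 25, 2017 (when newspaper notice is published) are Jul 5, 2017 and Jul 26, 2017 respectively; done Jul 2, 2017 — 3 days before the window opened.

Step 5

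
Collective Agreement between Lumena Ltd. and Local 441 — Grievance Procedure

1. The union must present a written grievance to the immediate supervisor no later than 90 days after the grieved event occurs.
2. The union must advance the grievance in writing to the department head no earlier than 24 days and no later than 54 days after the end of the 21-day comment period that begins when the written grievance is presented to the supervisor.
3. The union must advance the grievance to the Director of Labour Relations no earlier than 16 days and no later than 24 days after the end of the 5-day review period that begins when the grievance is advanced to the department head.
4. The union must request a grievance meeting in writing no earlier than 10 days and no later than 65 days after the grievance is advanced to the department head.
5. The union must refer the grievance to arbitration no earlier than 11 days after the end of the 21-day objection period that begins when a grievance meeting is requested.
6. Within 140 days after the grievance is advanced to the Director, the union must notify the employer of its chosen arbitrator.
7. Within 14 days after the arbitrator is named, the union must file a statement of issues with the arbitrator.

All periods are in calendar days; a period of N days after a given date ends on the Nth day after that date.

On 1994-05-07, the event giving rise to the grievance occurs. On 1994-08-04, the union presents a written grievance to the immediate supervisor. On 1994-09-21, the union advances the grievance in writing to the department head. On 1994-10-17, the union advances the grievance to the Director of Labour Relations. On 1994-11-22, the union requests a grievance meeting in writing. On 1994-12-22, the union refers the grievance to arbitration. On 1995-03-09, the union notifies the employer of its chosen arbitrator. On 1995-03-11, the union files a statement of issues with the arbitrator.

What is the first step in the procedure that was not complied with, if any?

Step 1 — counting 90 days from 1994-05-07 (when the grieved event occurs) gives a deadline of 1994-08-05; 1994-08-04 is within that limit.
Step 2 — 24 and 54 days from 1994-08-25 (end of the 21-day comment period, which began when the written grievance is presented to the supervisor on 1994-08-04) are 1994-09-18 and 1994-10-18 respectively; 1994-09-21 falls inside that range.
Step 3 — 16 and 24 days from 1994-09-26 (end of the 5-day review period, which began when the grievance is advanced to the department head on 1994-09-21) are 1994-10-12 and 1994-10-20 respectively; done 1994-10-17, which is between those dates.
Step 4 — 10 and 65 days from 1994-09-21 (when the grievance is advanced to the department head) are 1994-10-01 and 1994-11-25 respectively; done 1994-11-22, which is between those dates.
Step 5 — must wait 11 days from 1994-12-13 (end of the 21-day objection period, which began when a grievance meeting is requested on 1994-11-22), so not before 1994-12-24; acted on 1994-12-22, 2 days prematurely.
The analysis stops there.

Step 5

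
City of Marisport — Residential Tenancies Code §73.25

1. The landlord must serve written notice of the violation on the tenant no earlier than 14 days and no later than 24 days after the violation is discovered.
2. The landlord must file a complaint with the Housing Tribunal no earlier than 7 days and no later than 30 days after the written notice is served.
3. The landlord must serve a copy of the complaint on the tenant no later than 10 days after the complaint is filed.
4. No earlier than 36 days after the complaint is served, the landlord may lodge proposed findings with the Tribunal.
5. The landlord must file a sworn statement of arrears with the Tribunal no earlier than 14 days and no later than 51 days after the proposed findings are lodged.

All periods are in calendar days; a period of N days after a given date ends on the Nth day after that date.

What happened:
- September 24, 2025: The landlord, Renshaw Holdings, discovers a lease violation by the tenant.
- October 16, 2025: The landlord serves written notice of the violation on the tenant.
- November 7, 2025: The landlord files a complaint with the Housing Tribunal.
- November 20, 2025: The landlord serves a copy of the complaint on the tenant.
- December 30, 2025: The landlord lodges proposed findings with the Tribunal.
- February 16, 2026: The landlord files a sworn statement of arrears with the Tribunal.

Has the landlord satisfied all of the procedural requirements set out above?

Step 1 — 14 and 24 days from September 24, 2025 (when the violation is discovered) are October 8, 2025 and October 18, 2025 respectively; done October 16, 2025, which is between those dates.
Step 2 — 7 and 30 days from October 16, 2025 (when the written notice is served) are October 23, 2025 and November 15, 2025 respectively; done November 7, 2025, which is between those dates.
Step 3 — counting 10 days from November 7, 2025 (when the complaint is filed) gives a deadline of November 17, 2025; done November 20, 2025 — 3 days late.

No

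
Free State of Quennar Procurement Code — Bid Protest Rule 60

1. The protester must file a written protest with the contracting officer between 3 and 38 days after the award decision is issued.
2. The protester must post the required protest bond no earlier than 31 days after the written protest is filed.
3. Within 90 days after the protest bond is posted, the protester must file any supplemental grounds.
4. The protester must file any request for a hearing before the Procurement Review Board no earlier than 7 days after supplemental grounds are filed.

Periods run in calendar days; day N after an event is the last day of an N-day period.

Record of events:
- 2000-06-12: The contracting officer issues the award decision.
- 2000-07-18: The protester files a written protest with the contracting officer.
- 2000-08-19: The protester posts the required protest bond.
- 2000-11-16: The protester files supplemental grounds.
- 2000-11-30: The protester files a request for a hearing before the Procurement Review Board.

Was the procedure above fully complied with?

(1) the permitted window runs from 2000-06-12 + 3 = 2000-06-15 to 2000-06-12 + 38 = 2000-07-20; done 2000-07-18, which is between those dates.
(2) permitted from 2000-07-18 + 31 days = 2000-08-18 onward; 2000-08-19 is on or after that date.
(3) due by 2000-08-19 + 90 days = 2000-11-17; completed 2000-11-16, before the deadline.
(4) permitted from 2000-11-16 + 7 days = 2000-11-23 onward; done 2000-11-30 — permitted.

Yes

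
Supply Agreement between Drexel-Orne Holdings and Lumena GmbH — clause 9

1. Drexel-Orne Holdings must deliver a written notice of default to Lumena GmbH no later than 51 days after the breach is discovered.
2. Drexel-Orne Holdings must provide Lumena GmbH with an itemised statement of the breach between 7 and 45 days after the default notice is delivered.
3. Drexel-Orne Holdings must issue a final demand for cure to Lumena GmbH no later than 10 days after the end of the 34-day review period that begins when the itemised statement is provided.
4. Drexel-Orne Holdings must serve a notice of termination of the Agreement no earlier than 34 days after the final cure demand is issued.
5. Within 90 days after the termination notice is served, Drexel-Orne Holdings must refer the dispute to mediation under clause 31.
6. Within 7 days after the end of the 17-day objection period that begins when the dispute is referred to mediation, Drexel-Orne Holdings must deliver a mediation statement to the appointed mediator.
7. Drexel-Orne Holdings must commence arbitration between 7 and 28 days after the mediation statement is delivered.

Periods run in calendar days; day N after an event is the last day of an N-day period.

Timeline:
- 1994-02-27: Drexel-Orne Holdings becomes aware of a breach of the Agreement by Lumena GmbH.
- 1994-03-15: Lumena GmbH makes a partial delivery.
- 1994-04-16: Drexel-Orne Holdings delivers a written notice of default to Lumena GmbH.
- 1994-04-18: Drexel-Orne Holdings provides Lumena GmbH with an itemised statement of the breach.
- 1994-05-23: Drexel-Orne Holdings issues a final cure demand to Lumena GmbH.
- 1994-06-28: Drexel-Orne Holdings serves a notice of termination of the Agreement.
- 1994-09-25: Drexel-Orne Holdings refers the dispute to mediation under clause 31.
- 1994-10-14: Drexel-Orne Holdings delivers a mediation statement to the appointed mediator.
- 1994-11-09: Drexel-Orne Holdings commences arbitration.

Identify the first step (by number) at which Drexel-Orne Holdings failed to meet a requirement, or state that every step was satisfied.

(1) due by 1994-02-27 + 51 days = 1994-04-19; done 1994-04-16 — timely.
(2) the permitted window runs from 1994-04-16 + 7 = 1994-04-23 to 1994-04-16 + 45 = 1994-05-31; done 1994-04-18 — 5 days before the window opened.

Step 2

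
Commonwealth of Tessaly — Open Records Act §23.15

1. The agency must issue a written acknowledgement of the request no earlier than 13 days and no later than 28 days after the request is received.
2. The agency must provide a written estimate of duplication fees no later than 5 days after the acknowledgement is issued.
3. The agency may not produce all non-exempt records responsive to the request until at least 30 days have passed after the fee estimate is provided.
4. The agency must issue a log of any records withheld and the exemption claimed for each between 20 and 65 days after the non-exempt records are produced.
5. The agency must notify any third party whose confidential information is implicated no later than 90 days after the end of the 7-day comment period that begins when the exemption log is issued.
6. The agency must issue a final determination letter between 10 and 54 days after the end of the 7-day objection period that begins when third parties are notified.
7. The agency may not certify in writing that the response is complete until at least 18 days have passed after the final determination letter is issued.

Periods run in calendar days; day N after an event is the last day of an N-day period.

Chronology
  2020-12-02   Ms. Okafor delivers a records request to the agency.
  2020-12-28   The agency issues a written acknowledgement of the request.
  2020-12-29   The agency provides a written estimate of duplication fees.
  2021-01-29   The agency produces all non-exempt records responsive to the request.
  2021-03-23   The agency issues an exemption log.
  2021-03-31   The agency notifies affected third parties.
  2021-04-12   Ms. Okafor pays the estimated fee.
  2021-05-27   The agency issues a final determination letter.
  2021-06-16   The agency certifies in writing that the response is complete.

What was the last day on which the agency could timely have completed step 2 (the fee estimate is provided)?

Step 2 runs from 2020-12-28, when the acknowledgement is issued. 5 days after 2020-12-28 is 2021-01-02.

2021-01-02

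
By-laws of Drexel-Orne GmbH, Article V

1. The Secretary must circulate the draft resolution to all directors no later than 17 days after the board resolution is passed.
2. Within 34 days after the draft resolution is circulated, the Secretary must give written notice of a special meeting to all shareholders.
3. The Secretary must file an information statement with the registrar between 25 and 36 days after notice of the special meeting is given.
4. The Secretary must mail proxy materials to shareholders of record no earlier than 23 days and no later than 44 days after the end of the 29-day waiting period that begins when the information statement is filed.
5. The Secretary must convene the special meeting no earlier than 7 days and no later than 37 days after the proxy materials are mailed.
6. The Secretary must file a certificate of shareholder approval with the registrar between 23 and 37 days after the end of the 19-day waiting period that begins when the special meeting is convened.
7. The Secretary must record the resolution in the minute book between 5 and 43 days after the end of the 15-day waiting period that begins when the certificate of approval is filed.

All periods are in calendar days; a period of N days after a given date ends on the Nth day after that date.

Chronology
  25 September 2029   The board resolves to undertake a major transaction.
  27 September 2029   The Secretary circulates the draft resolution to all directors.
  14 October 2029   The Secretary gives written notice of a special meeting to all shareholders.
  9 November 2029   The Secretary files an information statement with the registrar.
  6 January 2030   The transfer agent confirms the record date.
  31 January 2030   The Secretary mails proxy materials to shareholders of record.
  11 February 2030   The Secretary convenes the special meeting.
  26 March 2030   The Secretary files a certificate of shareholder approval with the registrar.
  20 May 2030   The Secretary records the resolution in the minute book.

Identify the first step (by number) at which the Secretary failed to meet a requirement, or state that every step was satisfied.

Step 1 — counting 17 days from 25 September 2029 (when the board resolution is passed) gives a deadline of 12 October 2029; done 27 September 2029 — timely.
Step 2 — counting 34 days from 27 September 2029 (when the draft resolution is circulated) gives a deadline of 31 October 2029; 14 October 2029 is within that limit.
Step 3 — 25 and 36 days from 14 October 2029 (when notice of the special meeting is given) are 8 November 2029 and 19 November 2029 respectively; done 9 November 2029, which is between those dates.
Step 4 — 23 and 44 days from 8 December 2029 (end of the 29-day waiting period, which began when the information statement is filed on 9 November 2029) are 31 December 2029 and 21 January 2030 respectively; 31 January 2030 is 10 days past the end of the window.
That is the first point of non-compliance.

Step 4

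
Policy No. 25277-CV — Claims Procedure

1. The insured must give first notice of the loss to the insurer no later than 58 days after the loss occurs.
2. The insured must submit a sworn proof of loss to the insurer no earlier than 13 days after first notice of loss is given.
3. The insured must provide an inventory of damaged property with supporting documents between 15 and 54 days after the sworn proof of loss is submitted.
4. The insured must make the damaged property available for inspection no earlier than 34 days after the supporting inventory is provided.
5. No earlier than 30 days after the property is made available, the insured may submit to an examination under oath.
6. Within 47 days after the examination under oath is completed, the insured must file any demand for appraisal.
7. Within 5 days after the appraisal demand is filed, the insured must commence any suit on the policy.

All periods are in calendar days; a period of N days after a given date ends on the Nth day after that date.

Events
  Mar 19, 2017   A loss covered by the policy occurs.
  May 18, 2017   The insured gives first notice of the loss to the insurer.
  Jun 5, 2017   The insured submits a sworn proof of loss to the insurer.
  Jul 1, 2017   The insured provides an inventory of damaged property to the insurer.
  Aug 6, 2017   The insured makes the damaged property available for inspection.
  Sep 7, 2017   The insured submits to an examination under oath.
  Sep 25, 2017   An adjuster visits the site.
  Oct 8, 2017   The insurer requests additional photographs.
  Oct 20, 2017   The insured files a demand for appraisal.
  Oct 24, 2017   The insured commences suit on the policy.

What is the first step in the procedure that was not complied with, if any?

Step 1 — counting 58 days from Mar 19, 2017 (when the loss occurs) gives a deadline of May 16, 2017; done May 18, 2017 — 2 days late.

Step 1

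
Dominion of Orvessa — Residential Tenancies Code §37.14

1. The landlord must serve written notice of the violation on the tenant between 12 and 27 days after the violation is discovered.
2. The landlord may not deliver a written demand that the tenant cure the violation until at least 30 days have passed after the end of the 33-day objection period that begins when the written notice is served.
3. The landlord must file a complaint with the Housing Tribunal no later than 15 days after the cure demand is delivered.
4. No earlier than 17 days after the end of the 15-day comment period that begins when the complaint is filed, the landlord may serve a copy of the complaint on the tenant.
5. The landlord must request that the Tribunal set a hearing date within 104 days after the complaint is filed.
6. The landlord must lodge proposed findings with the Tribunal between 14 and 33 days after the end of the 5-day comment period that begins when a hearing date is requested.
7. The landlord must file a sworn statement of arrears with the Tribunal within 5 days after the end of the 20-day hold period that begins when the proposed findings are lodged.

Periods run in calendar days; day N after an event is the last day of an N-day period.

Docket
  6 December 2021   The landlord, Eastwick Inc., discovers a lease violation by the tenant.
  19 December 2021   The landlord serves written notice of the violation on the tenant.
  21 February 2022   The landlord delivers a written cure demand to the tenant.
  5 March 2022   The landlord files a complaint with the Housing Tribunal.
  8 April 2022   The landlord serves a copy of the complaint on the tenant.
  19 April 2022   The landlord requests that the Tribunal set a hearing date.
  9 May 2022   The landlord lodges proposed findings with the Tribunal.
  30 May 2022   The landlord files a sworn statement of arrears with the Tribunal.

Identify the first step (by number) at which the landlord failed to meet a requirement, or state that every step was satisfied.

None — every step was satisfied

Step 1 — 12 and 27 days from 6 December 2021 (when the violation is discovered) are 18 December 2021 and 2 January 2022 respectively; done 19 December 2021 — within the window.
Step 2 — must wait 30 days from 21 January 2022 (end of the 33-day objection period, which began when the written notice is served on 19 December 2021), so not before 20 February 2022; done 21 February 2022, after the minimum wait.
Step 3 — counting 15 days from 21 February 2022 (when the cure demand is delivered) gives a deadline of 8 March 2022; done 5 March 2022 — timely.
Step 4 — must wait 17 days from 20 March 2022 (end of the 15-day comment period, which began when the complaint is filed on 5 March 2022), so not before 6 April 2022; done 8 April 2022, after the minimum wait.
Step 5 — counting 104 days from 5 March 2022 (when the complaint is filed) gives a deadline of 17 June 2022; completed 19 April 2022, before the deadline.
Step 6 — 14 and 33 days from 24 April 2022 (end of the 5-day comment period, which began when a hearing date is requested on 19 April 2022) are 8 May 2022 and 27 May 2022 respectively; done 9 May 2022 — within the window.
Step 7 — counting 5 days from 29 May 2022 (end of the 20-day hold period, which began when the proposed findings are lodged on 9 May 2022) gives a deadline of 3 June 2022; completed 30 May 2022, before the deadline.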